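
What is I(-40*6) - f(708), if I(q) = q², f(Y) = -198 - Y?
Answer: 58506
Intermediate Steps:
I(-40*6) - f(708) = (-40*6)² - (-198 - 1*708) = (-240)² - (-198 - 708) = 57600 - 1*(-906) = 57600 + 906 = 58506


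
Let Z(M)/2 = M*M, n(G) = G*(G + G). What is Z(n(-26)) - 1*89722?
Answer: 3566086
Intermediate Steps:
n(G) = 2*G² (n(G) = G*(2*G) = 2*G²)
Z(M) = 2*M² (Z(M) = 2*(M*M) = 2*M²)
Z(n(-26)) - 1*89722 = 2*(2*(-26)²)² - 1*89722 = 2*(2*676)² - 89722 = 2*1352² - 89722 = 2*1827904 - 89722 = 3655808 - 89722 = 3566086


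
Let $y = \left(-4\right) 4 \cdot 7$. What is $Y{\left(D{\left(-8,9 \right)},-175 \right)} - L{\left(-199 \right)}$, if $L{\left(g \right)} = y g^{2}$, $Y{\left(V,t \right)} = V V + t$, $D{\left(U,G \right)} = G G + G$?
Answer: $4443237$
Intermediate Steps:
$D{\left(U,G \right)} = G + G^{2}$ ($D{\left(U,G \right)} = G^{2} + G = G + G^{2}$)
$y = -112$ ($y = \left(-16\right) 7 = -112$)
$Y{\left(V,t \right)} = t + V^{2}$ ($Y{\left(V,t \right)} = V^{2} + t = t + V^{2}$)
$L{\left(g \right)} = - 112 g^{2}$
$Y{\left(D{\left(-8,9 \right)},-175 \right)} - L{\left(-199 \right)} = \left(-175 + \left(9 \left(1 + 9\right)\right)^{2}\right) - - 112 \left(-199\right)^{2} = \left(-175 + \left(9 \cdot 10\right)^{2}\right) - \left(-112\right) 39601 = \left(-175 + 90^{2}\right) - -4435312 = \left(-175 + 8100\right) + 4435312 = 7925 + 4435312 = 4443237$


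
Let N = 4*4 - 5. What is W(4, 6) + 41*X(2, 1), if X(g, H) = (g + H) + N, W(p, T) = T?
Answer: 580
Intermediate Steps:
N = 11 (N = 16 - 5 = 11)
X(g, H) = 11 + H + g (X(g, H) = (g + H) + 11 = (H + g) + 11 = 11 + H + g)
W(4, 6) + 41*X(2, 1) = 6 + 41*(11 + 1 + 2) = 6 + 41*14 = 6 + 574 = 580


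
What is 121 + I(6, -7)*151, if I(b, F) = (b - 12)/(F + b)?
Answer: 1027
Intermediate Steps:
I(b, F) = (-12 + b)/(F + b)
121 + I(6, -7)*151 = 121 + ((-12 + 6)/(-7 + 6))*151 = 121 + (-6/(-1))*151 = 121 - 1*(-6)*151 = 121 + 6*151 = 121 + 906 = 1027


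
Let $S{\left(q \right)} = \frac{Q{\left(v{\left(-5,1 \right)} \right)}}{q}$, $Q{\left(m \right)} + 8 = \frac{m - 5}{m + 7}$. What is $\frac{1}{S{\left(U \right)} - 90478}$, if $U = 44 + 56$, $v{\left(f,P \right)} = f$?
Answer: $- \frac{100}{9047813} \approx -1.1052 \cdot 10^{-5}$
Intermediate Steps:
$U = 100$
$Q{\left(m \right)} = -8 + \frac{-5 + m}{7 + m}$ ($Q{\left(m \right)} = -8 + \frac{m - 5}{m + 7} = -8 + \frac{-5 + m}{7 + m}$)
$S{\left(q \right)} = - \frac{13}{q}$ ($S{\left(q \right)} = \frac{\frac{1}{7 - 5} \left(-61 - -35\right)}{q} = \frac{\frac{1}{2} \left(-61 + 35\right)}{q} = \frac{\frac{1}{2} \left(-26\right)}{q} = - \frac{13}{q}$)
$\frac{1}{S{\left(U \right)} - 90478} = \frac{1}{- \frac{13}{100} - 90478} = \frac{1}{- \frac{9047813}{100}} = - \frac{100}{9047813}$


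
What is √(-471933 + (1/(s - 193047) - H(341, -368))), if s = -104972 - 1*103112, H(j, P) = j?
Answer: 3*I*√8443528625564805/401131 ≈ 687.22*I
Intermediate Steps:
s = -208084 (s = -104972 - 103112 = -208084)
√(-471933 + (1/(s - 193047) - H(341, -368))) = √(-471933 + (1/(-208084 - 193047) - 1*341)) = √(-471933 + (1/(-401131) - 341)) = √(-471933 + (-1/401131 - 341)) = √(-471933 - 136785672/401131) = √(-189443741895/401131) = 3*I*√8443528625564805/401131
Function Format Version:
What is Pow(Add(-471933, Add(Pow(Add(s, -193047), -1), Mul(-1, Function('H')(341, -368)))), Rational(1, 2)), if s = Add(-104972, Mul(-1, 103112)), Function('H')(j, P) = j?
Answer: Mul(Rational(3, 401131), I, Pow(8443528625564805, Rational(1, 2))) ≈ Mul(687.22, I)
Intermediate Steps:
s = -208084 (s = Add(-104972, -103112) = -208084)
Pow(Add(-471933, Add(Pow(Add(s, -193047), -1), Mul(-1, Function('H')(341, -368)))), Rational(1, 2)) = Pow(Add(-471933, Add(Pow(Add(-208084, -193047), -1), Mul(-1, 341))), Rational(1, 2)) = Pow(Add(-471933, Add(Pow(-401131, -1), -341)), Rational(1, 2)) = Pow(Add(-471933, Add(Rational(-1, 401131), -341)), Rational(1, 2)) = Pow(Add(-471933, Rational(-136785672, 401131)), Rational(1, 2)) = Pow(Rational(-189443741895, 401131), Rational(1, 2)) = Mul(Rational(3, 401131), I, Pow(8443528625564805, Rational(1, 2)))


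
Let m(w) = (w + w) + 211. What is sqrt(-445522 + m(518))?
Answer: 5*I*sqrt(17771) ≈ 666.54*I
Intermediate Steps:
m(w) = 211 + 2*w (m(w) = 2*w + 211 = 211 + 2*w)
sqrt(-445522 + m(518)) = sqrt(-445522 + (211 + 2*518)) = sqrt(-445522 + (211 + 1036)) = sqrt(-445522 + 1247) = sqrt(-444275) = 5*I*sqrt(17771)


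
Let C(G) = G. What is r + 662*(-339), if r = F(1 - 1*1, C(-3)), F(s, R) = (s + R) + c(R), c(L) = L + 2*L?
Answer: -224430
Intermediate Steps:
c(L) = 3*L
F(s, R) = s + 4*R (F(s, R) = (s + R) + 3*R = (R + s) + 3*R = s + 4*R)
r = -12 (r = (1 - 1*1) + 4*(-3) = (1 - 1) - 12 = 0 - 12 = -12)
r + 662*(-339) = -12 + 662*(-339) = -12 - 224418 = -224430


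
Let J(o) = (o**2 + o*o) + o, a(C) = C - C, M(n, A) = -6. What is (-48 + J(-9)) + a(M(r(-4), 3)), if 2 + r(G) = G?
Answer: 105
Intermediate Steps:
r(G) = -2 + G
a(C) = 0
J(o) = o + 2*o**2 (J(o) = (o**2 + o**2) + o = 2*o**2 + o = o + 2*o**2)
(-48 + J(-9)) + a(M(r(-4), 3)) = (-48 - 9*(1 + 2*(-9))) + 0 = (-48 - 9*(1 - 18)) + 0 = (-48 - 9*(-17)) + 0 = (-48 + 153) + 0 = 105 + 0 = 105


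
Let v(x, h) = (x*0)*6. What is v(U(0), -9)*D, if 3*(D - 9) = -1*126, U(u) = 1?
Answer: 0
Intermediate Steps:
v(x, h) = 0 (v(x, h) = 0*6 = 0)
D = -33 (D = 9 + (-1*126)/3 = 9 + (1/3)*(-126) = 9 - 42 = -33)
v(U(0), -9)*D = 0*(-33) = 0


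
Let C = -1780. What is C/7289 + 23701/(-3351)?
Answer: -178721369/24425439 ≈ -7.3170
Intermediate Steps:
C/7289 + 23701/(-3351) = -1780/7289 + 23701/(-3351) = -1780*1/7289 + 23701*(-1/3351) = -1780/7289 - 23701/3351 = -178721369/24425439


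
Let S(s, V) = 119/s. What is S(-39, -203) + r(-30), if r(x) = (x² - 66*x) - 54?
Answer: 110095/39 ≈ 2822.9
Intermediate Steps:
r(x) = -54 + x² - 66*x
S(-39, -203) + r(-30) = 119/(-39) + (-54 + (-30)² - 66*(-30)) = 119*(-1/39) + (-54 + 900 + 1980) = -119/39 + 2826 = 110095/39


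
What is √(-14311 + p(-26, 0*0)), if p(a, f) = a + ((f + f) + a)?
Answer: I*√14363 ≈ 119.85*I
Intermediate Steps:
p(a, f) = 2*a + 2*f (p(a, f) = a + (2*f + a) = a + (a + 2*f) = 2*a + 2*f)
√(-14311 + p(-26, 0*0)) = √(-14311 + (2*(-26) + 2*(0*0))) = √(-14311 + (-52 + 2*0)) = √(-14311 + (-52 + 0)) = √(-14311 - 52) = √(-14363) = I*√14363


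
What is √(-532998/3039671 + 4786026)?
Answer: 8*√690952549937146197/3039671 ≈ 2187.7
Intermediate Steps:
√(-532998/3039671 + 4786026) = √(14547943904448/3039671) = 8*√690952549937146197/3039671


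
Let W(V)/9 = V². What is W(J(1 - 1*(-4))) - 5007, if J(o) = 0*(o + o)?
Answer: -5007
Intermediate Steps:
J(o) = 0 (J(o) = 0*(2*o) = 0)
W(V) = 9*V²
W(J(1 - 1*(-4))) - 5007 = 9*0² - 5007 = 9*0 - 5007 = 0 - 5007 = -5007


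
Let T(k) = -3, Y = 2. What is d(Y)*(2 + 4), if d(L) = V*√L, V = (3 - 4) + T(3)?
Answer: -24*√2 ≈ -33.941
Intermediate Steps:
V = -4 (V = (3 - 4) - 3 = -1 - 3 = -4)
d(L) = -4*√L
d(Y)*(2 + 4) = (-4*√2)*(2 + 4) = -4*√2*6 = -24*√2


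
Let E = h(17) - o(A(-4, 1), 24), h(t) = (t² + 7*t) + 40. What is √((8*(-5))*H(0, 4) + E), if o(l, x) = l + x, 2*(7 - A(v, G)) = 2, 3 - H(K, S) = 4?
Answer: √458 ≈ 21.401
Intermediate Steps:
H(K, S) = -1 (H(K, S) = 3 - 1*4 = 3 - 4 = -1)
A(v, G) = 6 (A(v, G) = 7 - ½*2 = 7 - 1 = 6)
h(t) = 40 + t² + 7*t
E = 418 (E = (40 + 17² + 7*17) - (6 + 24) = (40 + 289 + 119) - 1*30 = 448 - 30 = 418)
√((8*(-5))*H(0, 4) + E) = √((8*(-5))*(-1) + 418) = √(-40*(-1) + 418) = √(40 + 418) = √458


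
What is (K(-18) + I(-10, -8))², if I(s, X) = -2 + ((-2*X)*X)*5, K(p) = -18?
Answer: 435600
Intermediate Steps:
I(s, X) = -2 - 10*X² (I(s, X) = -2 - 2*X²*5 = -2 - 10*X²)
(K(-18) + I(-10, -8))² = (-18 + (-2 - 10*(-8)²))² = (-18 + (-2 - 10*64))² = (-18 + (-2 - 640))² = (-18 - 642)² = (-660)² = 435600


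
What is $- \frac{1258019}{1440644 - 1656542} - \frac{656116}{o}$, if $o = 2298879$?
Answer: $\frac{916793109511}{165441126114} \approx 5.5415$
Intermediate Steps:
$- \frac{1258019}{1440644 - 1656542} - \frac{656116}{o} = - \frac{1258019}{1440644 - 1656542} - \frac{656116}{2298879} = - \frac{1258019}{-215898} - \frac{656116}{2298879} = \left(-1258019\right) \left(- \frac{1}{215898}\right) - \frac{656116}{2298879} = \frac{1258019}{215898} - \frac{656116}{2298879} = \frac{916793109511}{165441126114}$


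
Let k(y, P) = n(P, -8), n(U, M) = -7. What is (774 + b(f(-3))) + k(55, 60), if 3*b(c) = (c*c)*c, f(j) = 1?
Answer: 2302/3 ≈ 767.33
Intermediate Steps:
k(y, P) = -7
b(c) = c³/3 (b(c) = ((c*c)*c)/3 = (c²*c)/3 = c³/3)
(774 + b(f(-3))) + k(55, 60) = (774 + (⅓)*1³) - 7 = (774 + (⅓)*1) - 7 = (774 + ⅓) - 7 = 2323/3 - 7 = 2302/3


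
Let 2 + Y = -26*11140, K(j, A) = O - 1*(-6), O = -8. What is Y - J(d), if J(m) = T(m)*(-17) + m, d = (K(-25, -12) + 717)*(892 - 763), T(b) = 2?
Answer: -381843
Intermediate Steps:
K(j, A) = -2 (K(j, A) = -8 - 1*(-6) = -8 + 6 = -2)
d = 92235 (d = (-2 + 717)*(892 - 763) = 715*129 = 92235)
Y = -289642 (Y = -2 - 26*11140 = -2 - 289640 = -289642)
J(m) = -34 + m (J(m) = 2*(-17) + m = -34 + m)
Y - J(d) = -289642 - (-34 + 92235) = -289642 - 1*92201 = -289642 - 92201 = -381843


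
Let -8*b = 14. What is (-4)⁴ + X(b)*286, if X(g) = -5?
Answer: -1174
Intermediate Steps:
b = -7/4 (b = -⅛*14 = -7/4 ≈ -1.7500)
(-4)⁴ + X(b)*286 = (-4)⁴ - 5*286 = 256 - 1430 = -1174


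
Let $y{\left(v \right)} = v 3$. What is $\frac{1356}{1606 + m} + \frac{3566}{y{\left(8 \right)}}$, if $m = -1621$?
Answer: $\frac{3491}{60} \approx 58.183$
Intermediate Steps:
$y{\left(v \right)} = 3 v$
$\frac{1356}{1606 + m} + \frac{3566}{y{\left(8 \right)}} = \frac{1356}{1606 - 1621} + \frac{3566}{3 \cdot 8} = \frac{1356}{-15} + \frac{3566}{24} = 1356 \left(- \frac{1}{15}\right) + 3566 \cdot \frac{1}{24} = - \frac{452}{5} + \frac{1783}{12} = \frac{3491}{60}$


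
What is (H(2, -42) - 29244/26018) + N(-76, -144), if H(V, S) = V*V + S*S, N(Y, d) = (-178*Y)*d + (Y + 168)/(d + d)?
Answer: -1822965635063/936648 ≈ -1.9463e+6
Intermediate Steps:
N(Y, d) = (168 + Y)/(2*d) - 178*Y*d (N(Y, d) = -178*Y*d + (168 + Y)/((2*d)) = -178*Y*d + (168 + Y)*(1/(2*d)) = -178*Y*d + (168 + Y)/(2*d) = (168 + Y)/(2*d) - 178*Y*d)
H(V, S) = S² + V² (H(V, S) = V² + S² = S² + V²)
(H(2, -42) - 29244/26018) + N(-76, -144) = (((-42)² + 2²) - 29244/26018) + (½)*(168 - 76 - 356*(-76)*(-144)²)/(-144) = ((1764 + 4) - 29244*1/26018) + (½)*(-1/144)*(168 - 76 - 356*(-76)*20736) = (1768 - 14622/13009) + (½)*(-1/144)*(168 - 76 + 561033216) = 22985290/13009 + (½)*(-1/144)*561033308 = 22985290/13009 - 140258327/72 = -1822965635063/936648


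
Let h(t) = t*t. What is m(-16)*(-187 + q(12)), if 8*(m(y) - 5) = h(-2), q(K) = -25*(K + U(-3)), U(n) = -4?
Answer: -4257/2 ≈ -2128.5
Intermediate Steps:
h(t) = t²
q(K) = 100 - 25*K (q(K) = -25*(K - 4) = -25*(-4 + K) = 100 - 25*K)
m(y) = 11/2 (m(y) = 5 + (⅛)*(-2)² = 5 + (⅛)*4 = 5 + ½ = 11/2)
m(-16)*(-187 + q(12)) = 11*(-187 + (100 - 25*12))/2 = 11*(-187 + (100 - 300))/2 = 11*(-187 - 200)/2 = (11/2)*(-387) = -4257/2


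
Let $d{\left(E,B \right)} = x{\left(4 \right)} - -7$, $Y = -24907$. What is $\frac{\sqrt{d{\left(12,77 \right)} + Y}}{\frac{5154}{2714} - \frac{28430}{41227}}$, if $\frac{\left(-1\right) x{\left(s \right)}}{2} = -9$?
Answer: $\frac{55945039 i \sqrt{24882}}{67662469} \approx 130.42 i$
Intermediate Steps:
$x{\left(s \right)} = 18$ ($x{\left(s \right)} = \left(-2\right) \left(-9\right) = 18$)
$d{\left(E,B \right)} = 25$ ($d{\left(E,B \right)} = 18 - -7 = 18 + 7 = 25$)
$\frac{\sqrt{d{\left(12,77 \right)} + Y}}{\frac{5154}{2714} - \frac{28430}{41227}} = \frac{\sqrt{25 - 24907}}{\frac{5154}{2714} - \frac{28430}{41227}} = \frac{\sqrt{-24882}}{5154 \cdot \frac{1}{2714} - \frac{28430}{41227}} = \frac{i \sqrt{24882}}{\frac{2577}{1357} - \frac{28430}{41227}} = \frac{i \sqrt{24882}}{\frac{67662469}{55945039}} = i \sqrt{24882} \cdot \frac{55945039}{67662469} = \frac{55945039 i \sqrt{24882}}{67662469}$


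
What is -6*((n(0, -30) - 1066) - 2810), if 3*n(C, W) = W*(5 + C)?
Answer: 23556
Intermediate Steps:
n(C, W) = W*(5 + C)/3 (n(C, W) = (W*(5 + C))/3 = W*(5 + C)/3)
-6*((n(0, -30) - 1066) - 2810) = -6*(((⅓)*(-30)*(5 + 0) - 1066) - 2810) = -6*(((⅓)*(-30)*5 - 1066) - 2810) = -6*((-50 - 1066) - 2810) = -6*(-1116 - 2810) = -6*(-3926) = 23556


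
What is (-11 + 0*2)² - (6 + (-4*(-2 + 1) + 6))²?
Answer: -135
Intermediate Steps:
(-11 + 0*2)² - (6 + (-4*(-2 + 1) + 6))² = (-11 + 0)² - (6 + (-4*(-1) + 6))² = (-11)² - (6 + (4 + 6))² = 121 - (6 + 10)² = 121 - 1*16² = 121 - 1*256 = 121 - 256 = -135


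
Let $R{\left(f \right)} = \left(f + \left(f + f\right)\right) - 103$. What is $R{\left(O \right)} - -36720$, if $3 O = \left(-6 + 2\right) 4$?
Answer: $36601$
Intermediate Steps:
$O = - \frac{16}{3}$ ($O = \frac{\left(-6 + 2\right) 4}{3} = \frac{\left(-4\right) 4}{3} = \frac{1}{3} \left(-16\right) = - \frac{16}{3} \approx -5.3333$)
$R{\left(f \right)} = -103 + 3 f$ ($R{\left(f \right)} = \left(f + 2 f\right) - 103 = 3 f - 103 = -103 + 3 f$)
$R{\left(O \right)} - -36720 = \left(-103 + 3 \left(- \frac{16}{3}\right)\right) - -36720 = \left(-103 - 16\right) + 36720 = -119 + 36720 = 36601$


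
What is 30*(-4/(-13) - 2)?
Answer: -660/13 ≈ -50.769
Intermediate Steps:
30*(-4/(-13) - 2) = 30*(-4*(-1/13) - 2) = 30*(4/13 - 2) = 30*(-22/13) = -660/13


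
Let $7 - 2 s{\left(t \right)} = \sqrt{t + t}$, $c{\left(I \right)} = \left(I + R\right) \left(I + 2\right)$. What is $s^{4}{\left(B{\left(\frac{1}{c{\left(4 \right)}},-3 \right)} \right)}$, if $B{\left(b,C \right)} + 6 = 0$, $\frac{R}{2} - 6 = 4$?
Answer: $\frac{\left(7 - 2 i \sqrt{3}\right)^{4}}{16} \approx -61.438 - 224.3 i$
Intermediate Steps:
$R = 20$ ($R = 12 + 2 \cdot 4 = 12 + 8 = 20$)
$c{\left(I \right)} = \left(2 + I\right) \left(20 + I\right)$ ($c{\left(I \right)} = \left(I + 20\right) \left(I + 2\right) = \left(20 + I\right) \left(2 + I\right) = \left(2 + I\right) \left(20 + I\right)$)
$B{\left(b,C \right)} = -6$ ($B{\left(b,C \right)} = -6 + 0 = -6$)
$s{\left(t \right)} = \frac{7}{2} - \frac{\sqrt{2} \sqrt{t}}{2}$ ($s{\left(t \right)} = \frac{7}{2} - \frac{\sqrt{t + t}}{2} = \frac{7}{2} - \frac{\sqrt{2 t}}{2} = \frac{7}{2} - \frac{\sqrt{2} \sqrt{t}}{2}$)
$s^{4}{\left(B{\left(\frac{1}{c{\left(4 \right)}},-3 \right)} \right)} = \left(\frac{7}{2} - \frac{\sqrt{2} \sqrt{-6}}{2}\right)^{4} = \left(\frac{7}{2} - \frac{\sqrt{2} i \sqrt{6}}{2}\right)^{4} = \left(\frac{7}{2} - i \sqrt{3}\right)^{4}$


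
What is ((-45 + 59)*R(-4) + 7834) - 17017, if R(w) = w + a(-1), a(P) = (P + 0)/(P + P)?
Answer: -9232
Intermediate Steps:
a(P) = 1/2 (a(P) = P/((2*P)) = P*(1/(2*P)) = 1/2)
R(w) = 1/2 + w (R(w) = w + 1/2 = 1/2 + w)
((-45 + 59)*R(-4) + 7834) - 17017 = ((-45 + 59)*(1/2 - 4) + 7834) - 17017 = (14*(-7/2) + 7834) - 17017 = (-49 + 7834) - 17017 = 7785 - 17017 = -9232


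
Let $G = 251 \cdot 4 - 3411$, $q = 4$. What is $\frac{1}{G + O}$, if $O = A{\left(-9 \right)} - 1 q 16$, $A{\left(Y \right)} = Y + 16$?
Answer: $- \frac{1}{2464} \approx -0.00040584$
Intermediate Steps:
$A{\left(Y \right)} = 16 + Y$
$G = -2407$ ($G = 1004 - 3411 = -2407$)
$O = -57$ ($O = \left(16 - 9\right) - 1 \cdot 4 \cdot 16 = 7 - 4 \cdot 16 = 7 - 64 = -57$)
$\frac{1}{G + O} = \frac{1}{-2407 - 57} = \frac{1}{-2464} = - \frac{1}{2464}$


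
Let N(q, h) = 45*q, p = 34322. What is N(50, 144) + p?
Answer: 36572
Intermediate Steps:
N(50, 144) + p = 45*50 + 34322 = 2250 + 34322 = 36572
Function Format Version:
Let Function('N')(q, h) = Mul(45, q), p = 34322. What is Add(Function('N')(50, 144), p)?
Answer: 36572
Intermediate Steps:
Add(Function('N')(50, 144), p) = Add(Mul(45, 50), 34322) = Add(2250, 34322) = 36572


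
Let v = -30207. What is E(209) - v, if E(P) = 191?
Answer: 30398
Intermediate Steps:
E(209) - v = 191 - 1*(-30207) = 191 + 30207 = 30398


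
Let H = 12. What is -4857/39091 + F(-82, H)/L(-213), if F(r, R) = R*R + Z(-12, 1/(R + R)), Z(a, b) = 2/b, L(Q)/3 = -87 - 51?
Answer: -1586045/2697279 ≈ -0.58802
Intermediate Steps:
L(Q) = -414 (L(Q) = 3*(-87 - 51) = 3*(-138) = -414)
F(r, R) = R**2 + 4*R (F(r, R) = R*R + 2/(1/(R + R)) = R**2 + 2/(1/(2*R)) = R**2 + 2/((1/(2*R))) = R**2 + 2*(2*R) = R**2 + 4*R)
-4857/39091 + F(-82, H)/L(-213) = -4857/39091 + (12*(4 + 12))/(-414) = -4857*1/39091 + (12*16)*(-1/414) = -4857/39091 + 192*(-1/414) = -4857/39091 - 32/69 = -1586045/2697279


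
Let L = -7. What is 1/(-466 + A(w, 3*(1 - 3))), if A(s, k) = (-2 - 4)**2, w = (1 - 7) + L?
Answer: -1/430 ≈ -0.0023256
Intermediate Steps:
w = -13 (w = (1 - 7) - 7 = -6 - 7 = -13)
A(s, k) = 36 (A(s, k) = (-6)**2 = 36)
1/(-466 + A(w, 3*(1 - 3))) = 1/(-466 + 36) = 1/(-430) = -1/430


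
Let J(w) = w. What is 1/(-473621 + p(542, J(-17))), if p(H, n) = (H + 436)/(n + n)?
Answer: -17/8052046 ≈ -2.1113e-6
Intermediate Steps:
p(H, n) = (436 + H)/(2*n) (p(H, n) = (436 + H)/((2*n)) = (436 + H)*(1/(2*n)) = (436 + H)/(2*n))
1/(-473621 + p(542, J(-17))) = 1/(-473621 + (½)*(436 + 542)/(-17)) = 1/(-473621 + (½)*(-1/17)*978) = 1/(-473621 - 489/17) = 1/(-8052046/17) = -17/8052046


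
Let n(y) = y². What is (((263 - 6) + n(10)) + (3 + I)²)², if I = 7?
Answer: 208849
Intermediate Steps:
(((263 - 6) + n(10)) + (3 + I)²)² = (((263 - 6) + 10²) + (3 + 7)²)² = ((257 + 100) + 10²)² = (357 + 100)² = 457² = 208849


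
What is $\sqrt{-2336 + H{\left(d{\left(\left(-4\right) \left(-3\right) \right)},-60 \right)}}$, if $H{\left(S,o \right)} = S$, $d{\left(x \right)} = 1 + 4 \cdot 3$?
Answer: $i \sqrt{2323} \approx 48.198 i$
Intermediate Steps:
$d{\left(x \right)} = 13$ ($d{\left(x \right)} = 1 + 12 = 13$)
$\sqrt{-2336 + H{\left(d{\left(\left(-4\right) \left(-3\right) \right)},-60 \right)}} = \sqrt{-2336 + 13} = \sqrt{-2323} = i \sqrt{2323}$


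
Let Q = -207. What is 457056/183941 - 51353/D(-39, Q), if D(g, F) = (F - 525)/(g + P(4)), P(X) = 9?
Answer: -47173850033/22440802 ≈ -2102.1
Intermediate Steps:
D(g, F) = (-525 + F)/(9 + g) (D(g, F) = (F - 525)/(g + 9) = (-525 + F)/(9 + g))
457056/183941 - 51353/D(-39, Q) = 457056/183941 - 51353*(9 - 39)/(-525 - 207) = 457056*(1/183941) - 51353/(-732/(-30)) = 457056/183941 - 51353/((-1/30*(-732))) = 457056/183941 - 51353/122/5 = 457056/183941 - 51353*5/122 = 457056/183941 - 256765/122 = -47173850033/22440802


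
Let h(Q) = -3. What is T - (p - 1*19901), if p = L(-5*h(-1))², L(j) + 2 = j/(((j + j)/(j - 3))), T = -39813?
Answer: -19928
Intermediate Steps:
L(j) = -7/2 + j/2 (L(j) = -2 + j/(((j + j)/(j - 3))) = -2 + j/(((2*j)/(-3 + j))) = -2 + j/((2*j/(-3 + j))) = -2 + j*((-3 + j)/(2*j)) = -2 + (-3/2 + j/2) = -7/2 + j/2)
p = 16 (p = (-7/2 + (-5*(-3))/2)² = (-7/2 + (½)*15)² = (-7/2 + 15/2)² = 4² = 16)
T - (p - 1*19901) = -39813 - (16 - 1*19901) = -39813 - (16 - 19901) = -39813 - 1*(-19885) = -39813 + 19885 = -19928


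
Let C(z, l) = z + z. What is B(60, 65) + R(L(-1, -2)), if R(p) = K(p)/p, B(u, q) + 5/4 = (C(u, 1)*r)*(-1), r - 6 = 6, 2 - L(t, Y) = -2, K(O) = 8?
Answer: -5757/4 ≈ -1439.3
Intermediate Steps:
L(t, Y) = 4 (L(t, Y) = 2 - 1*(-2) = 2 + 2 = 4)
C(z, l) = 2*z
r = 12 (r = 6 + 6 = 12)
B(u, q) = -5/4 - 24*u (B(u, q) = -5/4 + ((2*u)*12)*(-1) = -5/4 + (24*u)*(-1) = -5/4 - 24*u)
R(p) = 8/p
B(60, 65) + R(L(-1, -2)) = (-5/4 - 24*60) + 8/4 = (-5/4 - 1440) + 8*(¼) = -5765/4 + 2 = -5757/4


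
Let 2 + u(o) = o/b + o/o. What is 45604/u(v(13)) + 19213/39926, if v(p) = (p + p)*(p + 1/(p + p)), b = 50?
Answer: 91044817757/11538614 ≈ 7890.4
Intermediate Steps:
v(p) = 2*p*(p + 1/(2*p)) (v(p) = (2*p)*(p + 1/(2*p)) = 2*p*(p + 1/(2*p)))
u(o) = -1 + o/50 (u(o) = -2 + (o/50 + o/o) = -2 + (o*(1/50) + 1) = -2 + (o/50 + 1) = -2 + (1 + o/50) = -1 + o/50)
45604/u(v(13)) + 19213/39926 = 45604/(-1 + (1 + 2*13**2)/50) + 19213/39926 = 45604/(-1 + (1 + 2*169)/50) + 19213*(1/39926) = 45604/(-1 + (1 + 338)/50) + 19213/39926 = 45604/(-1 + (1/50)*339) + 19213/39926 = 45604/(-1 + 339/50) + 19213/39926 = 45604/(289/50) + 19213/39926 = 45604*(50/289) + 19213/39926 = 2280200/289 + 19213/39926 = 91044817757/11538614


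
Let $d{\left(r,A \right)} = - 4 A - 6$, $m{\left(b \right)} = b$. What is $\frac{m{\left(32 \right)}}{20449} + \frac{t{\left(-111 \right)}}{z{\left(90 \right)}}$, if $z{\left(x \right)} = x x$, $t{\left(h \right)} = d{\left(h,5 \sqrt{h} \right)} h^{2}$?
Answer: $- \frac{27989881}{3067350} - \frac{1369 i \sqrt{111}}{45} \approx -9.1251 - 320.52 i$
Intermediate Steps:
$d{\left(r,A \right)} = -6 - 4 A$
$t{\left(h \right)} = h^{2} \left(-6 - 20 \sqrt{h}\right)$ ($t{\left(h \right)} = \left(-6 - 4 \cdot 5 \sqrt{h}\right) h^{2} = \left(-6 - 20 \sqrt{h}\right) h^{2} = h^{2} \left(-6 - 20 \sqrt{h}\right)$)
$z{\left(x \right)} = x^{2}$
$\frac{m{\left(32 \right)}}{20449} + \frac{t{\left(-111 \right)}}{z{\left(90 \right)}} = \frac{32}{20449} + \frac{- 20 \left(-111\right)^{\frac{5}{2}} - 6 \left(-111\right)^{2}}{90^{2}} = 32 \cdot \frac{1}{20449} + \frac{- 20 \cdot 12321 i \sqrt{111} - 73926}{8100} = \frac{32}{20449} + \left(- 246420 i \sqrt{111} - 73926\right) \frac{1}{8100} = \frac{32}{20449} + \left(-73926 - 246420 i \sqrt{111}\right) \frac{1}{8100} = \frac{32}{20449} - \left(\frac{1369}{150} + \frac{1369 i \sqrt{111}}{45}\right) = - \frac{27989881}{3067350} - \frac{1369 i \sqrt{111}}{45}$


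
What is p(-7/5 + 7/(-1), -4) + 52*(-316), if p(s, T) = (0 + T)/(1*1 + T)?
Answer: -49292/3 ≈ -16431.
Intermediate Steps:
p(s, T) = T/(1 + T)
p(-7/5 + 7/(-1), -4) + 52*(-316) = -4/(1 - 4) + 52*(-316) = -4/(-3) - 16432 = -4*(-⅓) - 16432 = 4/3 - 16432 = -49292/3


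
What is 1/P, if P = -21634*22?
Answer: -1/475948 ≈ -2.1011e-6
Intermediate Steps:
P = -475948
1/P = 1/(-475948) = -1/475948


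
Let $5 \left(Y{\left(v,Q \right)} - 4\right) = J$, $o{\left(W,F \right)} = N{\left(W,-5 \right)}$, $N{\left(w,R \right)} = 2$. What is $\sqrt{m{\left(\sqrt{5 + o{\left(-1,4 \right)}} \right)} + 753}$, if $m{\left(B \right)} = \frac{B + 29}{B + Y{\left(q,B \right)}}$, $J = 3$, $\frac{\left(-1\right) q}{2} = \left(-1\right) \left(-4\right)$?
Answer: $\frac{\sqrt{17464 + 3770 \sqrt{7}}}{\sqrt{23 + 5 \sqrt{7}}} \approx 27.52$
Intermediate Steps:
$o{\left(W,F \right)} = 2$
$q = -8$ ($q = - 2 \left(\left(-1\right) \left(-4\right)\right) = \left(-2\right) 4 = -8$)
$Y{\left(v,Q \right)} = \frac{23}{5}$ ($Y{\left(v,Q \right)} = 4 + \frac{1}{5} \cdot 3 = 4 + \frac{3}{5} = \frac{23}{5}$)
$m{\left(B \right)} = \frac{29 + B}{\frac{23}{5} + B}$ ($m{\left(B \right)} = \frac{B + 29}{B + \frac{23}{5}} = \frac{29 + B}{\frac{23}{5} + B}$)
$\sqrt{m{\left(\sqrt{5 + o{\left(-1,4 \right)}} \right)} + 753} = \sqrt{\frac{5 \left(29 + \sqrt{5 + 2}\right)}{23 + 5 \sqrt{5 + 2}} + 753} = \sqrt{\frac{5 \left(29 + \sqrt{7}\right)}{23 + 5 \sqrt{7}} + 753} = \sqrt{753 + \frac{5 \left(29 + \sqrt{7}\right)}{23 + 5 \sqrt{7}}}$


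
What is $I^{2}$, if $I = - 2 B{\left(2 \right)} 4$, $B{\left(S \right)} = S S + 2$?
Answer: $2304$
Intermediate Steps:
$B{\left(S \right)} = 2 + S^{2}$ ($B{\left(S \right)} = S^{2} + 2 = 2 + S^{2}$)
$I = -48$ ($I = - 2 \left(2 + 2^{2}\right) 4 = - 2 \left(2 + 4\right) 4 = \left(-2\right) 6 \cdot 4 = \left(-12\right) 4 = -48$)
$I^{2} = \left(-48\right)^{2} = 2304$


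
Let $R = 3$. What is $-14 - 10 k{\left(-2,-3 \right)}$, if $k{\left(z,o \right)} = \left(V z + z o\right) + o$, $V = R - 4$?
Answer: $-64$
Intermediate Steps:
$V = -1$ ($V = 3 - 4 = -1$)
$k{\left(z,o \right)} = o - z + o z$ ($k{\left(z,o \right)} = \left(- z + z o\right) + o = \left(- z + o z\right) + o = o - z + o z$)
$-14 - 10 k{\left(-2,-3 \right)} = -14 - 10 \left(-3 - -2 - -6\right) = -14 - 10 \left(-3 + 2 + 6\right) = -14 - 50 = -64$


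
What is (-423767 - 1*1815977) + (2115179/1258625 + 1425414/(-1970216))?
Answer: -2777016090232629543/1239881556500 ≈ -2.2397e+6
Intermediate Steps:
(-423767 - 1*1815977) + (2115179/1258625 + 1425414/(-1970216)) = (-423767 - 1815977) + (2115179*(1/1258625) + 1425414*(-1/1970216)) = -2239744 + (2115179/1258625 - 712707/985108) = -2239744 + 1186648906457/1239881556500 = -2777016090232629543/1239881556500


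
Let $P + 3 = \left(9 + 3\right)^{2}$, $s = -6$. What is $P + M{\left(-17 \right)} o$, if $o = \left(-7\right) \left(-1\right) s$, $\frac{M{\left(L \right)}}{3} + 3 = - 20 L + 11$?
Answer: $-43707$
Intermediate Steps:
$M{\left(L \right)} = 24 - 60 L$ ($M{\left(L \right)} = -9 + 3 \left(- 20 L + 11\right) = -9 + 3 \left(11 - 20 L\right) = -9 - \left(-33 + 60 L\right) = 24 - 60 L$)
$o = -42$ ($o = \left(-7\right) \left(-1\right) \left(-6\right) = 7 \left(-6\right) = -42$)
$P = 141$ ($P = -3 + \left(9 + 3\right)^{2} = -3 + 12^{2} = -3 + 144 = 141$)
$P + M{\left(-17 \right)} o = 141 + \left(24 - -1020\right) \left(-42\right) = 141 + \left(24 + 1020\right) \left(-42\right) = 141 + 1044 \left(-42\right) = 141 - 43848 = -43707$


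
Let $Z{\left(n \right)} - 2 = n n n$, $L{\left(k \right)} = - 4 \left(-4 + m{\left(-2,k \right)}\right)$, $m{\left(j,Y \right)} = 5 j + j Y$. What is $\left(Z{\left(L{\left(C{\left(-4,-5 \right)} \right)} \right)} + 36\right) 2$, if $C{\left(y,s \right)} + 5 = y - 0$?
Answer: $-8116$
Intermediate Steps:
$C{\left(y,s \right)} = -5 + y$ ($C{\left(y,s \right)} = -5 + \left(y - 0\right) = -5 + \left(y + 0\right) = -5 + y$)
$m{\left(j,Y \right)} = 5 j + Y j$
$L{\left(k \right)} = 56 + 8 k$ ($L{\left(k \right)} = - 4 \left(-4 - 2 \left(5 + k\right)\right) = - 4 \left(-4 - \left(10 + 2 k\right)\right) = - 4 \left(-14 - 2 k\right) = 56 + 8 k$)
$Z{\left(n \right)} = 2 + n^{3}$ ($Z{\left(n \right)} = 2 + n n n = 2 + n^{2} n = 2 + n^{3}$)
$\left(Z{\left(L{\left(C{\left(-4,-5 \right)} \right)} \right)} + 36\right) 2 = \left(\left(2 + \left(56 + 8 \left(-5 - 4\right)\right)^{3}\right) + 36\right) 2 = \left(\left(2 + \left(56 + 8 \left(-9\right)\right)^{3}\right) + 36\right) 2 = \left(\left(2 + \left(56 - 72\right)^{3}\right) + 36\right) 2 = \left(\left(2 + \left(-16\right)^{3}\right) + 36\right) 2 = \left(\left(2 - 4096\right) + 36\right) 2 = \left(-4094 + 36\right) 2 = \left(-4058\right) 2 = -8116$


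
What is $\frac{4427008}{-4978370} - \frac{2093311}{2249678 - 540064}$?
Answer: $- \frac{8994875768991}{4255545524590} \approx -2.1137$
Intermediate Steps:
$\frac{4427008}{-4978370} - \frac{2093311}{2249678 - 540064} = 4427008 \left(- \frac{1}{4978370}\right) - \frac{2093311}{1709614} = - \frac{2213504}{2489185} - \frac{2093311}{1709614} = - \frac{8994875768991}{4255545524590}$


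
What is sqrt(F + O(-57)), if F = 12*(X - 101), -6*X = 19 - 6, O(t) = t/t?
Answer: I*sqrt(1237) ≈ 35.171*I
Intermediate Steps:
O(t) = 1
X = -13/6 (X = -(19 - 6)/6 = -1/6*13 = -13/6 ≈ -2.1667)
F = -1238 (F = 12*(-13/6 - 101) = 12*(-619/6) = -1238)
sqrt(F + O(-57)) = sqrt(-1238 + 1) = sqrt(-1237) = I*sqrt(1237)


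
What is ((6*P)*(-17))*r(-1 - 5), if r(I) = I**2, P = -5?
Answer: 18360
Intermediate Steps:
((6*P)*(-17))*r(-1 - 5) = ((6*(-5))*(-17))*(-1 - 5)**2 = -30*(-17)*(-6)**2 = 510*36 = 18360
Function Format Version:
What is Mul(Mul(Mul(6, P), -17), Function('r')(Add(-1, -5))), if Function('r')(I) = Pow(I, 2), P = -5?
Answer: 18360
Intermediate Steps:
Mul(Mul(Mul(6, P), -17), Function('r')(Add(-1, -5))) = Mul(Mul(Mul(6, -5), -17), Pow(Add(-1, -5), 2)) = Mul(Mul(-30, -17), Pow(-6, 2)) = Mul(510, 36) = 18360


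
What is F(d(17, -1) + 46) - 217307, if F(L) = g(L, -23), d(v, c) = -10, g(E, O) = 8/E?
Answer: -1955761/9 ≈ -2.1731e+5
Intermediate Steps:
F(L) = 8/L
F(d(17, -1) + 46) - 217307 = 8/(-10 + 46) - 217307 = 8/36 - 217307 = 8*(1/36) - 217307 = 2/9 - 217307 = -1955761/9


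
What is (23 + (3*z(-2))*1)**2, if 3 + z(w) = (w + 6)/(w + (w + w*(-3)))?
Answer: 400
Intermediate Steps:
z(w) = -3 - (6 + w)/w (z(w) = -3 + (w + 6)/(w + (w + w*(-3))) = -3 + (6 + w)/(w + (w - 3*w)) = -3 + (6 + w)/(w - 2*w) = -3 + (6 + w)/((-w)) = -3 + (6 + w)*(-1/w) = -3 - (6 + w)/w)
(23 + (3*z(-2))*1)**2 = (23 + (3*(-4 - 6/(-2)))*1)**2 = (23 + (3*(-4 - 6*(-1/2)))*1)**2 = (23 + (3*(-4 + 3))*1)**2 = (23 + (3*(-1))*1)**2 = (23 - 3*1)**2 = (23 - 3)**2 = 20**2 = 400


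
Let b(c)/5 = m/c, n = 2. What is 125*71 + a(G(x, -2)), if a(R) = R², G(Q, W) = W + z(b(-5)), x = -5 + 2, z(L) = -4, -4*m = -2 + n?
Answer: 8911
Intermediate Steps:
m = 0 (m = -(-2 + 2)/4 = -¼*0 = 0)
b(c) = 0 (b(c) = 5*(0/c) = 5*0 = 0)
x = -3
G(Q, W) = -4 + W (G(Q, W) = W - 4 = -4 + W)
125*71 + a(G(x, -2)) = 125*71 + (-4 - 2)² = 8875 + (-6)² = 8875 + 36 = 8911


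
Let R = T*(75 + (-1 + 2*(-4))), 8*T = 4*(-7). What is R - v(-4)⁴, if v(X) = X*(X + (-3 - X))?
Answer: -20967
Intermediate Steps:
v(X) = -3*X (v(X) = X*(-3) = -3*X)
T = -7/2 (T = (4*(-7))/8 = (⅛)*(-28) = -7/2 ≈ -3.5000)
R = -231 (R = -7*(75 + (-1 + 2*(-4)))/2 = -7*(75 + (-1 - 8))/2 = -7*(75 - 9)/2 = -7/2*66 = -231)
R - v(-4)⁴ = -231 - (-3*(-4))⁴ = -231 - 1*12⁴ = -231 - 1*20736 = -231 - 20736 = -20967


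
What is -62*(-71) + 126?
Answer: 4528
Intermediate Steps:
-62*(-71) + 126 = 4402 + 126 = 4528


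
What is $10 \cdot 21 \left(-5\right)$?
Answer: $-1050$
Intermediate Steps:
$10 \cdot 21 \left(-5\right) = 210 \left(-5\right) = -1050$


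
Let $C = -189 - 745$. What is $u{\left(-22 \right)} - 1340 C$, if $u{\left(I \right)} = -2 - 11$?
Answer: $1251547$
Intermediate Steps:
$u{\left(I \right)} = -13$
$C = -934$ ($C = -189 - 745 = -934$)
$u{\left(-22 \right)} - 1340 C = -13 - -1251560 = -13 + 1251560 = 1251547$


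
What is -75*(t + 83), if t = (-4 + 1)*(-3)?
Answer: -6900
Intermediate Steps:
t = 9 (t = -3*(-3) = 9)
-75*(t + 83) = -75*(9 + 83) = -75*92 = -6900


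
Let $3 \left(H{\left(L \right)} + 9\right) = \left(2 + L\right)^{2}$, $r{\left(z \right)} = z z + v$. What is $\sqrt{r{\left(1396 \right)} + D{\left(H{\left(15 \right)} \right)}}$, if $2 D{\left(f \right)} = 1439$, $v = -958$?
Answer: $\frac{\sqrt{7794310}}{2} \approx 1395.9$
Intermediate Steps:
$r{\left(z \right)} = -958 + z^{2}$ ($r{\left(z \right)} = z z - 958 = z^{2} - 958 = -958 + z^{2}$)
$H{\left(L \right)} = -9 + \frac{\left(2 + L\right)^{2}}{3}$
$D{\left(f \right)} = \frac{1439}{2}$ ($D{\left(f \right)} = \frac{1}{2} \cdot 1439 = \frac{1439}{2}$)
$\sqrt{r{\left(1396 \right)} + D{\left(H{\left(15 \right)} \right)}} = \sqrt{\left(-958 + 1396^{2}\right) + \frac{1439}{2}} = \sqrt{\left(-958 + 1948816\right) + \frac{1439}{2}} = \sqrt{1947858 + \frac{1439}{2}} = \sqrt{\frac{3897155}{2}} = \frac{\sqrt{7794310}}{2}$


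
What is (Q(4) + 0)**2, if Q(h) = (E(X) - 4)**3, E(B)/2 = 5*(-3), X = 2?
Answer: 1544804416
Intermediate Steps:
E(B) = -30 (E(B) = 2*(5*(-3)) = 2*(-15) = -30)
Q(h) = -39304 (Q(h) = (-30 - 4)**3 = (-34)**3 = -39304)
(Q(4) + 0)**2 = (-39304 + 0)**2 = (-39304)**2 = 1544804416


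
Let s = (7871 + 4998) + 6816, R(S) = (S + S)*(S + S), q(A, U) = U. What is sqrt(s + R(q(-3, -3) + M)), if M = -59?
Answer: sqrt(35061) ≈ 187.25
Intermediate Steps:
R(S) = 4*S**2 (R(S) = (2*S)*(2*S) = 4*S**2)
s = 19685 (s = 12869 + 6816 = 19685)
sqrt(s + R(q(-3, -3) + M)) = sqrt(19685 + 4*(-3 - 59)**2) = sqrt(19685 + 4*(-62)**2) = sqrt(19685 + 4*3844) = sqrt(19685 + 15376) = sqrt(35061)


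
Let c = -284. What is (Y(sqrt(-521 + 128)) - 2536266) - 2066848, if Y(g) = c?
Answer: -4603398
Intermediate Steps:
Y(g) = -284
(Y(sqrt(-521 + 128)) - 2536266) - 2066848 = (-284 - 2536266) - 2066848 = -2536550 - 2066848 = -4603398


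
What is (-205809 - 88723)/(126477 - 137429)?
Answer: 73633/2738 ≈ 26.893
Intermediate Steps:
(-205809 - 88723)/(126477 - 137429) = -294532/(-10952) = -294532*(-1/10952) = 73633/2738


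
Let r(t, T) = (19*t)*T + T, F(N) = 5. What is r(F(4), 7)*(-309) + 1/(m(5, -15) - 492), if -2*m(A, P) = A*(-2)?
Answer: -101124577/487 ≈ -2.0765e+5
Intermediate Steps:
m(A, P) = A (m(A, P) = -A*(-2)/2 = -(-1)*A = A)
r(t, T) = T + 19*T*t (r(t, T) = 19*T*t + T = T + 19*T*t)
r(F(4), 7)*(-309) + 1/(m(5, -15) - 492) = (7*(1 + 19*5))*(-309) + 1/(5 - 492) = (7*(1 + 95))*(-309) + 1/(-487) = (7*96)*(-309) - 1/487 = 672*(-309) - 1/487 = -207648 - 1/487 = -101124577/487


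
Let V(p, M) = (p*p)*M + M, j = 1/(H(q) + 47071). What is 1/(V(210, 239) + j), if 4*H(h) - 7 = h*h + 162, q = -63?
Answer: 96211/1014077313331 ≈ 9.4875e-8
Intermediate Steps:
H(h) = 169/4 + h²/4 (H(h) = 7/4 + (h*h + 162)/4 = 7/4 + (h² + 162)/4 = 7/4 + (162 + h²)/4 = 7/4 + (81/2 + h²/4) = 169/4 + h²/4)
j = 2/96211 (j = 1/((169/4 + (¼)*(-63)²) + 47071) = 1/((169/4 + (¼)*3969) + 47071) = 1/((169/4 + 3969/4) + 47071) = 1/(2069/2 + 47071) = 1/(96211/2) = 2/96211 ≈ 2.0788e-5)
V(p, M) = M + M*p² (V(p, M) = p²*M + M = M*p² + M = M + M*p²)
1/(V(210, 239) + j) = 1/(239*(1 + 210²) + 2/96211) = 1/(239*(1 + 44100) + 2/96211) = 1/(239*44101 + 2/96211) = 1/(10540139 + 2/96211) = 1/(1014077313331/96211) = 96211/1014077313331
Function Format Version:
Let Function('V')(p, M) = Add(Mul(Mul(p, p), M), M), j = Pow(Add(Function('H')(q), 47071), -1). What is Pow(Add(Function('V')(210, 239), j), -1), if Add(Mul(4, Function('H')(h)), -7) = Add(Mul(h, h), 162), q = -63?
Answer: Rational(96211, 1014077313331) ≈ 9.4875e-8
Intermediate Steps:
Function('H')(h) = Add(Rational(169, 4), Mul(Rational(1, 4), Pow(h, 2))) (Function('H')(h) = Add(Rational(7, 4), Mul(Rational(1, 4), Add(Mul(h, h), 162))) = Add(Rational(7, 4), Mul(Rational(1, 4), Add(Pow(h, 2), 162))) = Add(Rational(7, 4), Mul(Rational(1, 4), Add(162, Pow(h, 2)))) = Add(Rational(7, 4), Add(Rational(81, 2), Mul(Rational(1, 4), Pow(h, 2)))) = Add(Rational(169, 4), Mul(Rational(1, 4), Pow(h, 2))))
j = Rational(2, 96211) (j = Pow(Add(Add(Rational(169, 4), Mul(Rational(1, 4), Pow(-63, 2))), 47071), -1) = Pow(Add(Add(Rational(169, 4), Mul(Rational(1, 4), 3969)), 47071), -1) = Pow(Add(Add(Rational(169, 4), Rational(3969, 4)), 47071), -1) = Pow(Add(Rational(2069, 2), 47071), -1) = Pow(Rational(96211, 2), -1) = Rational(2, 96211) ≈ 2.0788e-5)
Function('V')(p, M) = Add(M, Mul(M, Pow(p, 2))) (Function('V')(p, M) = Add(Mul(Pow(p, 2), M), M) = Add(Mul(M, Pow(p, 2)), M) = Add(M, Mul(M, Pow(p, 2))))
Pow(Add(Function('V')(210, 239), j), -1) = Pow(Add(Mul(239, Add(1, Pow(210, 2))), Rational(2, 96211)), -1) = Pow(Add(Mul(239, Add(1, 44100)), Rational(2, 96211)), -1) = Pow(Add(Mul(239, 44101), Rational(2, 96211)), -1) = Pow(Add(10540139, Rational(2, 96211)), -1) = Pow(Rational(1014077313331, 96211), -1) = Rational(96211, 1014077313331)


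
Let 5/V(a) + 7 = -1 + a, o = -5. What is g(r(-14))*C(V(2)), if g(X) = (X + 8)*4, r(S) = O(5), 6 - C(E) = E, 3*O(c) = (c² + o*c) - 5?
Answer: 1558/9 ≈ 173.11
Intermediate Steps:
O(c) = -5/3 - 5*c/3 + c²/3 (O(c) = ((c² - 5*c) - 5)/3 = (-5 + c² - 5*c)/3 = -5/3 - 5*c/3 + c²/3)
V(a) = 5/(-8 + a) (V(a) = 5/(-7 + (-1 + a)) = 5/(-8 + a))
C(E) = 6 - E
r(S) = -5/3 (r(S) = -5/3 - 5/3*5 + (⅓)*5² = -5/3 - 25/3 + (⅓)*25 = -5/3 - 25/3 + 25/3 = -5/3)
g(X) = 32 + 4*X (g(X) = (8 + X)*4 = 32 + 4*X)
g(r(-14))*C(V(2)) = (32 + 4*(-5/3))*(6 - 5/(-8 + 2)) = (32 - 20/3)*(6 - 5/(-6)) = 76*(6 - 5*(-1)/6)/3 = 76*(6 - 1*(-⅚))/3 = 76*(6 + ⅚)/3 = (76/3)*(41/6) = 1558/9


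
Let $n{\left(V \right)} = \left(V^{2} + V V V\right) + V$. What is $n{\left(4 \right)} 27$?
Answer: $2268$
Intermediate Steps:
$n{\left(V \right)} = V + V^{2} + V^{3}$ ($n{\left(V \right)} = \left(V^{2} + V^{2} V\right) + V = \left(V^{2} + V^{3}\right) + V = V + V^{2} + V^{3}$)
$n{\left(4 \right)} 27 = 4 \left(1 + 4 + 4^{2}\right) 27 = 4 \left(1 + 4 + 16\right) 27 = 4 \cdot 21 \cdot 27 = 84 \cdot 27 = 2268$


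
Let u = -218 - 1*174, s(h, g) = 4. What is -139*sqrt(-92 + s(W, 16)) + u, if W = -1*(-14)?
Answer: -392 - 278*I*sqrt(22) ≈ -392.0 - 1303.9*I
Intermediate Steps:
W = 14
u = -392 (u = -218 - 174 = -392)
-139*sqrt(-92 + s(W, 16)) + u = -139*sqrt(-92 + 4) - 392 = -278*I*sqrt(22) - 392 = -392 - 278*I*sqrt(22)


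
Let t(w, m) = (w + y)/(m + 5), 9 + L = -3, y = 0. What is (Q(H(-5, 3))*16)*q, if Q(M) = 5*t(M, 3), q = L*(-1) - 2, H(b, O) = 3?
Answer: 300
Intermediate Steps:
L = -12 (L = -9 - 3 = -12)
t(w, m) = w/(5 + m) (t(w, m) = (w + 0)/(m + 5) = w/(5 + m))
q = 10 (q = -12*(-1) - 2 = 12 - 2 = 10)
Q(M) = 5*M/8 (Q(M) = 5*(M/(5 + 3)) = 5*(M/8) = 5*M/8)
(Q(H(-5, 3))*16)*q = (((5/8)*3)*16)*10 = ((15/8)*16)*10 = 30*10 = 300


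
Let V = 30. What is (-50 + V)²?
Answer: 400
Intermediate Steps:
(-50 + V)² = (-50 + 30)² = (-20)² = 400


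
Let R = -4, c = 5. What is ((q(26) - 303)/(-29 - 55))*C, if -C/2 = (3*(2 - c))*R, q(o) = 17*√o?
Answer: -1818/7 + 102*√26/7 ≈ -185.41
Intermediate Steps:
C = -72 (C = -2*3*(2 - 1*5)*(-4) = -2*3*(2 - 5)*(-4) = -2*3*(-3)*(-4) = -(-18)*(-4) = -2*36 = -72)
((q(26) - 303)/(-29 - 55))*C = ((17*√26 - 303)/(-29 - 55))*(-72) = ((-303 + 17*√26)/(-84))*(-72) = ((-303 + 17*√26)*(-1/84))*(-72) = (101/28 - 17*√26/84)*(-72) = -1818/7 + 102*√26/7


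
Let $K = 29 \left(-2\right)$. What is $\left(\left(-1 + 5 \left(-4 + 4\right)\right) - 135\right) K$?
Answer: $7888$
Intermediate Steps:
$K = -58$
$\left(\left(-1 + 5 \left(-4 + 4\right)\right) - 135\right) K = \left(\left(-1 + 5 \left(-4 + 4\right)\right) - 135\right) \left(-58\right) = \left(\left(-1 + 5 \cdot 0\right) - 135\right) \left(-58\right) = \left(\left(-1 + 0\right) - 135\right) \left(-58\right) = \left(-1 - 135\right) \left(-58\right) = \left(-136\right) \left(-58\right) = 7888$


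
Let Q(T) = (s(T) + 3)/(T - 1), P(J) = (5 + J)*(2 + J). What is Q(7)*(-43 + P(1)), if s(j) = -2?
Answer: -25/6 ≈ -4.1667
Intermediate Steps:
P(J) = (2 + J)*(5 + J)
Q(T) = 1/(-1 + T) (Q(T) = (-2 + 3)/(T - 1) = 1/(-1 + T))
Q(7)*(-43 + P(1)) = (-43 + (10 + 1**2 + 7*1))/(-1 + 7) = (-43 + (10 + 1 + 7))/6 = (-43 + 18)/6 = (1/6)*(-25) = -25/6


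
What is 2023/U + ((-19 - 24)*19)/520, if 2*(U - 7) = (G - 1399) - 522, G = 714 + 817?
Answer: -301389/24440 ≈ -12.332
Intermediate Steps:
G = 1531
U = -188 (U = 7 + ((1531 - 1399) - 522)/2 = 7 + (132 - 522)/2 = 7 + (1/2)*(-390) = 7 - 195 = -188)
2023/U + ((-19 - 24)*19)/520 = 2023/(-188) + ((-19 - 24)*19)/520 = 2023*(-1/188) - 43*19*(1/520) = -2023/188 - 817*1/520 = -2023/188 - 817/520 = -301389/24440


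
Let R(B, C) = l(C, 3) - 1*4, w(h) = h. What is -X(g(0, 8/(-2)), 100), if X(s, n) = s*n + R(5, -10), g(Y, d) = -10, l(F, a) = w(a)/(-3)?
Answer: 1005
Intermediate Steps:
l(F, a) = -a/3 (l(F, a) = a/(-3) = a*(-⅓) = -a/3)
R(B, C) = -5 (R(B, C) = -⅓*3 - 1*4 = -1 - 4 = -5)
X(s, n) = -5 + n*s (X(s, n) = s*n - 5 = n*s - 5 = -5 + n*s)
-X(g(0, 8/(-2)), 100) = -(-5 + 100*(-10)) = -(-5 - 1000) = -1*(-1005) = 1005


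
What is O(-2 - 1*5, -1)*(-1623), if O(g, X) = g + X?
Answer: 12984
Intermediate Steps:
O(g, X) = X + g
O(-2 - 1*5, -1)*(-1623) = (-1 + (-2 - 1*5))*(-1623) = (-1 + (-2 - 5))*(-1623) = (-1 - 7)*(-1623) = -8*(-1623) = 12984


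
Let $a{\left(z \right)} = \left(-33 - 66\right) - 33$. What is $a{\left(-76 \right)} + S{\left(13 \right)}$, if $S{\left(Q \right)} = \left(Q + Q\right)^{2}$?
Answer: $544$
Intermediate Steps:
$S{\left(Q \right)} = 4 Q^{2}$ ($S{\left(Q \right)} = \left(2 Q\right)^{2} = 4 Q^{2}$)
$a{\left(z \right)} = -132$ ($a{\left(z \right)} = -99 - 33 = -132$)
$a{\left(-76 \right)} + S{\left(13 \right)} = -132 + 4 \cdot 13^{2} = -132 + 4 \cdot 169 = -132 + 676 = 544$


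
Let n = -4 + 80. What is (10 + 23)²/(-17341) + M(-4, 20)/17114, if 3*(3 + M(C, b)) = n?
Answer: -54749591/890321622 ≈ -0.061494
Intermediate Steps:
n = 76
M(C, b) = 67/3 (M(C, b) = -3 + (⅓)*76 = -3 + 76/3 = 67/3)
(10 + 23)²/(-17341) + M(-4, 20)/17114 = (10 + 23)²/(-17341) + (67/3)/17114 = 33²*(-1/17341) + (67/3)*(1/17114) = 1089*(-1/17341) + 67/51342 = -1089/17341 + 67/51342 = -54749591/890321622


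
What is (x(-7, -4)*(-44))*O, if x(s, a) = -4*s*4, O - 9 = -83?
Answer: 364672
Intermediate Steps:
O = -74 (O = 9 - 83 = -74)
x(s, a) = -16*s
(x(-7, -4)*(-44))*O = (-16*(-7)*(-44))*(-74) = (112*(-44))*(-74) = -4928*(-74) = 364672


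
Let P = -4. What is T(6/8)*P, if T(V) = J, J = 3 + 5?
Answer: -32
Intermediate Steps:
J = 8
T(V) = 8
T(6/8)*P = 8*(-4) = -32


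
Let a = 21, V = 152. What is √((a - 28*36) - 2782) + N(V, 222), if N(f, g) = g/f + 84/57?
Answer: 223/76 + I*√3769 ≈ 2.9342 + 61.392*I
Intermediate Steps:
N(f, g) = 28/19 + g/f (N(f, g) = g/f + 84*(1/57) = g/f + 28/19 = 28/19 + g/f)
√((a - 28*36) - 2782) + N(V, 222) = √((21 - 28*36) - 2782) + (28/19 + 222/152) = √((21 - 1008) - 2782) + (28/19 + 222*(1/152)) = √(-987 - 2782) + (28/19 + 111/76) = √(-3769) + 223/76 = I*√3769 + 223/76 = 223/76 + I*√3769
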